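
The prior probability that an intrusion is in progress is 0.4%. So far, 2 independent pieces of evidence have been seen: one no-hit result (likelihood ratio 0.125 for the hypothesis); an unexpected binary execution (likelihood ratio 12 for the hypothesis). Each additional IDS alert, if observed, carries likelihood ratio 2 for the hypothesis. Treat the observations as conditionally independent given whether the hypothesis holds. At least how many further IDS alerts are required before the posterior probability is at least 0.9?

11

Prior odds = 0.004/0.996 = 1/249.
Combined Bayes factor of the evidence already in hand = 0.125 × 12 = 1.5.
Odds after that evidence = (1/249) × 1.5 = 1/166.
Target odds = 0.9/0.1 = 9.
Need 2ⁿ ≥ 9 ÷ (1/166) = 1494.
2¹⁰ = 1024 falls short of 1494 but 2¹¹ = 2048 reaches it, so n = 11.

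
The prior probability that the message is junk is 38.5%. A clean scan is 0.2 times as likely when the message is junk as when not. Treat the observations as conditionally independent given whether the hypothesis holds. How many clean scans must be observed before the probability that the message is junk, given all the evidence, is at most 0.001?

5

Prior odds: 0.385 ÷ 0.615 = 77/123.
Likelihood ratio per clean scan = 0.2.
Target odds: 0.001 ÷ 0.999 = 1/999.
Require 0.2ⁿ ≤ 1/999 ÷ (77/123) = 41/25641.
0.2⁴ = 0.0016 is still above 41/25641 but 0.2⁵ = 0.00032 is at or below it, so n = 5.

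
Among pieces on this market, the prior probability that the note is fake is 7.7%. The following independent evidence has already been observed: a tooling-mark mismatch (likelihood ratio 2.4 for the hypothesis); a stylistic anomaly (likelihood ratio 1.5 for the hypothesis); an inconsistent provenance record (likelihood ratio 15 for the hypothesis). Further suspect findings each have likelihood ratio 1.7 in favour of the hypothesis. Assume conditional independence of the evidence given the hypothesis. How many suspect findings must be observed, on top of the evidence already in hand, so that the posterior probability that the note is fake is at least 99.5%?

Prior odds = 0.077/0.923 = 77/923.
Combined Bayes factor of the evidence already in hand = 2.4 × 1.5 × 15 = 54.
Odds after that evidence = (77/923) × 54 = 4158/923.
Target odds = 0.995/0.005 = 199.
Need 1.7ⁿ ≥ 199 ÷ (4158/923) = 183677/4158.
1.7⁷ = 410338673/10000000 falls short of 183677/4158 but 1.7⁸ ≈69.7576 reaches it, so n = 8.

8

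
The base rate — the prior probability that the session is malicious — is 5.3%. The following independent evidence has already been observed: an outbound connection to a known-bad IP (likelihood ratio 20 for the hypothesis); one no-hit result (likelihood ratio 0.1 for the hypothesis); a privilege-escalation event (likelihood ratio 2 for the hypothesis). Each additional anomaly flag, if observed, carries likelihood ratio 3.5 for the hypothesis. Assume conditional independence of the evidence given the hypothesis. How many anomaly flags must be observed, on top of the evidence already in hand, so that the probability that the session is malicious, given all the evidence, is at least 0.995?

Prior odds = 0.053/0.947 = 53/947.
Combined Bayes factor of the evidence already in hand = 20 × 0.1 × 2 = 4.
Odds after that evidence = (53/947) × 4 = 212/947.
Target odds = 0.995/0.005 = 199.
Need 3.5ⁿ ≥ 199 ÷ (212/947) = 188453/212.
3.5⁵ = 525.21875 falls short of 188453/212 but 3.5⁶ = 1838.265625 reaches it, so n = 6.

6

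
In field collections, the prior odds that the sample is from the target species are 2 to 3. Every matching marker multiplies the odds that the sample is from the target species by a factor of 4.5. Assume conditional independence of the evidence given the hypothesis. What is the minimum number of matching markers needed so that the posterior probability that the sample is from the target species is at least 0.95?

Prior odds = 2/3.
Likelihood ratio per matching marker = 4.5.
Target posterior odds = 0.95/0.05 = 19.
Need (2/3) × 4.5ⁿ ≥ 19, i.e. 4.5ⁿ ≥ 28.5.
4.5² = 20.25 falls short of 28.5 but 4.5³ = 91.125 reaches it, so n = 3.

3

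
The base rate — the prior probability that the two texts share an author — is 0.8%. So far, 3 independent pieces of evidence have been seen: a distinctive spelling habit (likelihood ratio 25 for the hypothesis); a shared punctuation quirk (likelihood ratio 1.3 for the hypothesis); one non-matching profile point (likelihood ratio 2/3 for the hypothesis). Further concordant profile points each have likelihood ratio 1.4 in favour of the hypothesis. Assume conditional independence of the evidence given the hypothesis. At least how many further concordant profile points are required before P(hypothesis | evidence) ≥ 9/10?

Prior odds = 0.008/0.992 = 1/124.
Combined Bayes factor of the evidence already in hand = 25 × 1.3 × (2/3) = 65/3.
Odds after that evidence = (1/124) × 65/3 = 65/372.
Target odds = 0.9/0.1 = 9.
Need 1.4ⁿ ≥ 9 ÷ (65/372) = 3348/65.
1.4¹¹ ≈40.4957 falls short of 3348/65 but 1.4¹² ≈56.6939 reaches it, so n = 12.

12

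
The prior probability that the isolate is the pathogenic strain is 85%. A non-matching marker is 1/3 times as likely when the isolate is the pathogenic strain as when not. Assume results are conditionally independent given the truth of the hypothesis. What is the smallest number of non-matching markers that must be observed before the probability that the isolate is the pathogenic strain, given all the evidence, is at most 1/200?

Prior odds: 0.85 ÷ 0.15 = 17/3.
Likelihood ratio per non-matching marker = 1/3.
Target posterior odds = 0.005/0.995 = 1/199.
Need (17/3) × (1/3)ⁿ ≤ 1/199, i.e. (1/3)ⁿ ≤ 3/3383.
(1/3)⁶ = 1/729 is still above 3/3383 but (1/3)⁷ = 1/2187 is at or below it, so n = 7.

7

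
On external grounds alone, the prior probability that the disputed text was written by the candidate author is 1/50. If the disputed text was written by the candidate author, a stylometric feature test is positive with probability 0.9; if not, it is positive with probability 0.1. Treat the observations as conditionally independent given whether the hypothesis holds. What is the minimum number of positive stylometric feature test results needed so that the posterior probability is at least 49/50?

4

Prior odds: 0.02 ÷ 0.98 = 1/49.
Likelihood ratio of a positive = 0.9/0.1 = 9.
Target odds: 0.98 ÷ 0.02 = 49.
Require 9ⁿ ≥ 49 ÷ (1/49) = 2401.
9³ = 729 falls short of 2401 but 9⁴ = 6561 reaches it, so n = 4.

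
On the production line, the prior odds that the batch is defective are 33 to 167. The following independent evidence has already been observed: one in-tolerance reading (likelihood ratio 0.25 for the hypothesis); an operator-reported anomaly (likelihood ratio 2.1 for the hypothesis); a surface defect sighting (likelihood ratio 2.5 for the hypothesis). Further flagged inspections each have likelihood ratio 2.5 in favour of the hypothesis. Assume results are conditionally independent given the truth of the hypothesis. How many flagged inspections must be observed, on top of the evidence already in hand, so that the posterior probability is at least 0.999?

10

Prior odds = 33/167.
Combined Bayes factor of the evidence already in hand = 0.25 × 2.1 × 2.5 = 1.3125.
Odds after that evidence = (33/167) × 1.3125 = 693/2672.
Target odds = 0.999/0.001 = 999.
Need 2.5ⁿ ≥ 999 ÷ (693/2672) = 296592/77.
2.5⁹ = 1953125/512 falls short of 296592/77 but 2.5¹⁰ = 9765625/1024 reaches it, so n = 10.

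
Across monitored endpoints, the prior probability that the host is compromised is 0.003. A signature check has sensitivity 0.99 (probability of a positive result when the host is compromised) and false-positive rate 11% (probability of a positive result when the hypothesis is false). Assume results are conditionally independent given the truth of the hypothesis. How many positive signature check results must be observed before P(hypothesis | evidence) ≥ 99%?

Prior odds: 0.003 ÷ 0.997 = 3/997.
Likelihood ratio of a positive result = 0.99/0.11 = 9.
Target odds: 0.99 ÷ 0.01 = 99.
Need (3/997) × 9ⁿ ≥ 99, i.e. 9ⁿ ≥ 32901.
9⁴ = 6561 falls short of 32901 but 9⁵ = 59049 reaches it, so n = 5.

5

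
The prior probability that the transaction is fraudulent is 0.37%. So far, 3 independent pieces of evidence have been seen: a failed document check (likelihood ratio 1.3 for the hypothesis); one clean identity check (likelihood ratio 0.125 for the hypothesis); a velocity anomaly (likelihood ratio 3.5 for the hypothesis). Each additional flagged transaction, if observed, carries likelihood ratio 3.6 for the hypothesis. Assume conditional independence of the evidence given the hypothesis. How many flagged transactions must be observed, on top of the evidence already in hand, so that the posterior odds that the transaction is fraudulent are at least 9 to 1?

7

Prior odds = 0.0037/0.9963 = 37/9963.
Combined Bayes factor of the evidence already in hand = 1.3 × 0.125 × 3.5 = 0.56875.
Odds after that evidence = (37/9963) × 0.56875 = 3367/1594080.
Target odds = 9.
Need 3.6ⁿ ≥ 9 ÷ (3367/1594080) = 14346720/3367.
3.6⁶ = 34012224/15625 falls short of 14346720/3367 but 3.6⁷ = 612220032/78125 reaches it, so n = 7.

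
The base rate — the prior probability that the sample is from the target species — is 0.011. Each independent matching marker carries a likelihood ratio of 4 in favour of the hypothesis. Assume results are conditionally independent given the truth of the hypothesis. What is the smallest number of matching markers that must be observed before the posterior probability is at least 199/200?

8

Prior odds = 0.011/0.989 = 11/989.
Likelihood ratio per matching marker = 4.
Target posterior odds = 0.995/0.005 = 199.
Require 4ⁿ ≥ 199 ÷ (11/989) = 196811/11.
4⁷ = 16384 falls short of 196811/11 but 4⁸ = 65536 reaches it, so n = 8.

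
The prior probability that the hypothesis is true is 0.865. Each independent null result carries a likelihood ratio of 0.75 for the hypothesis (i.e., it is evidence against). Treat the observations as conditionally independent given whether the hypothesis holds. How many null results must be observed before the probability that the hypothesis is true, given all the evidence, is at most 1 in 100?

23

Prior odds: 0.865 ÷ 0.135 = 173/27.
Likelihood ratio per null result = 0.75.
Target posterior odds = 0.01/0.99 = 1/99.
Need (173/27) × 0.75ⁿ ≤ 1/99, i.e. 0.75ⁿ ≤ 3/1903.
0.75²² ≈0.00178381 is still above 3/1903 but 0.75²³ ≈0.00133786 is at or below it, so n = 23.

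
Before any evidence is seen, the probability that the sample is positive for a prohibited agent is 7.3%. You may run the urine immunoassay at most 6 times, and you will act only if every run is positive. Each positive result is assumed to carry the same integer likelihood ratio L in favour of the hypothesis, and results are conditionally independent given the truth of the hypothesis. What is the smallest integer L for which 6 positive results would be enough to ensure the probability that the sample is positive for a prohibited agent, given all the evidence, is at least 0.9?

Prior odds = 0.073/0.927 = 73/927.
Target odds = 0.9/0.1 = 9.
Need L⁶ ≥ 9 ÷ (73/927) = 8343/73.
2⁶ = 64 < 8343/73 ≤ 729 = 3⁶, so L = 3.

3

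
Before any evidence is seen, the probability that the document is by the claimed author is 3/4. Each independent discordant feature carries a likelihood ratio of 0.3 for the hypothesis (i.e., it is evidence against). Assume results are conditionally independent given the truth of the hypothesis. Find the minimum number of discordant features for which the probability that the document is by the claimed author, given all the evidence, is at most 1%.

5

Prior odds: 0.75 ÷ 0.25 = 3.
Likelihood ratio per discordant feature = 0.3.
Target posterior odds = 0.01/0.99 = 1/99.
Need 3 × 0.3ⁿ ≤ 1/99, i.e. 0.3ⁿ ≤ 1/297.
0.3⁴ = 0.0081 is still above 1/297 but 0.3⁵ = 243/100000 is at or below it, so n = 5.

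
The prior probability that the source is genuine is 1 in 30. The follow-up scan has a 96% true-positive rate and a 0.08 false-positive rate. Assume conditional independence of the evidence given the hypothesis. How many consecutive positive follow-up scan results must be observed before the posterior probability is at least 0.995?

Prior odds = (1/30)/(29/30) = 1/29.
Likelihood ratio of a positive result = 0.96/0.08 = 12.
Target posterior odds = 0.995/0.005 = 199.
Require 12ⁿ ≥ 199 ÷ (1/29) = 5771.
12³ = 1728 falls short of 5771 but 12⁴ = 20736 reaches it, so n = 4.

4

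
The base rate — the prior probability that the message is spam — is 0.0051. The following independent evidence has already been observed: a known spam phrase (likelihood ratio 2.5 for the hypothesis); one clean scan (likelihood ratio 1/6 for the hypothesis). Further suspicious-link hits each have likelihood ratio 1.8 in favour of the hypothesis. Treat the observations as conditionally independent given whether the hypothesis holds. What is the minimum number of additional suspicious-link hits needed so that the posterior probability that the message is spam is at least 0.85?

14

Prior odds = 0.0051/0.9949 = 51/9949.
Combined Bayes factor of the evidence already in hand = 2.5 × (1/6) = 5/12.
Odds after that evidence = (51/9949) × 5/12 = 85/39796.
Target odds = 0.85/0.15 = 17/3.
Need 1.8ⁿ ≥ 17/3 ÷ (85/39796) = 39796/15.
1.8¹³ ≈2082.3 falls short of 39796/15 but 1.8¹⁴ ≈3748.13 reaches it, so n = 14.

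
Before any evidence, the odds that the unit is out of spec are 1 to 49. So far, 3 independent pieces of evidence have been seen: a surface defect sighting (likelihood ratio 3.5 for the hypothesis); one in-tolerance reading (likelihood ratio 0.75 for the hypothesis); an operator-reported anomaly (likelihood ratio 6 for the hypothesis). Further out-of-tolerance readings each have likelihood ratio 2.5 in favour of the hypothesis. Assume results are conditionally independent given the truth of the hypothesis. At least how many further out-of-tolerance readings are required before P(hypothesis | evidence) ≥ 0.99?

7

Prior odds = 1/49.
Combined Bayes factor of the evidence already in hand = 3.5 × 0.75 × 6 = 15.75.
Odds after that evidence = (1/49) × 15.75 = 9/28.
Target odds = 0.99/0.01 = 99.
Need 2.5ⁿ ≥ 99 ÷ (9/28) = 308.
2.5⁶ = 244.140625 falls short of 308 but 2.5⁷ = 610.3515625 reaches it, so n = 7.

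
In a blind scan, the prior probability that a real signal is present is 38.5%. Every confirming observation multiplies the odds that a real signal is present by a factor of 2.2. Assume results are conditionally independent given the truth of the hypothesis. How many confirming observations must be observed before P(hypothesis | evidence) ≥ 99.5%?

Prior odds = 0.385/0.615 = 77/123.
Likelihood ratio per confirming observation = 2.2.
Target posterior odds = 0.995/0.005 = 199.
Need (77/123) × 2.2ⁿ ≥ 199, i.e. 2.2ⁿ ≥ 24477/77.
2.2⁷ = 19487171/78125 falls short of 24477/77 but 2.2⁸ = 214358881/390625 reaches it, so n = 8.

8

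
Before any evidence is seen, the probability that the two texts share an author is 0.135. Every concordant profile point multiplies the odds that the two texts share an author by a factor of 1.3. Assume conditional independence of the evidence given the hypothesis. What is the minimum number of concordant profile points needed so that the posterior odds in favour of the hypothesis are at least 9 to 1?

Prior odds = 0.135/0.865 = 27/173.
Likelihood ratio per concordant profile point = 1.3.
Target odds = 9.
Need (27/173) × 1.3ⁿ ≥ 9, i.e. 1.3ⁿ ≥ 173/3.
1.3¹⁵ ≈51.1859 falls short of 173/3 but 1.3¹⁶ ≈66.5417 reaches it, so n = 16.

16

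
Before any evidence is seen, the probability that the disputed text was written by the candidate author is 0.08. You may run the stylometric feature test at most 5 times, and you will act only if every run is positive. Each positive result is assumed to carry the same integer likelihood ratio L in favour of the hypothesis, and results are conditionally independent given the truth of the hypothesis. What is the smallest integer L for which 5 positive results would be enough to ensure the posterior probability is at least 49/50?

4

Prior odds = 0.08/0.92 = 2/23.
Target odds = 0.98/0.02 = 49.
Need L⁵ ≥ 49 ÷ (2/23) = 563.5.
3⁵ = 243 < 563.5 ≤ 1024 = 4⁵, so L = 4.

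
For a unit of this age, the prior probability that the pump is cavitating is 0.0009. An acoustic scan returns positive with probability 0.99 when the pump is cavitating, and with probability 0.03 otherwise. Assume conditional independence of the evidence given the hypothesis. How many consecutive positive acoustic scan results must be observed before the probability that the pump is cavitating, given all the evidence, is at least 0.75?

3

Prior odds = 0.0009/0.9991 = 9/9991.
Likelihood ratio of a positive result = 0.99/0.03 = 33.
Target posterior odds = 0.75/0.25 = 3.
Require 33ⁿ ≥ 3 ÷ (9/9991) = 9991/3.
33² = 1089 falls short of 9991/3 but 33³ = 35937 reaches it, so n = 3.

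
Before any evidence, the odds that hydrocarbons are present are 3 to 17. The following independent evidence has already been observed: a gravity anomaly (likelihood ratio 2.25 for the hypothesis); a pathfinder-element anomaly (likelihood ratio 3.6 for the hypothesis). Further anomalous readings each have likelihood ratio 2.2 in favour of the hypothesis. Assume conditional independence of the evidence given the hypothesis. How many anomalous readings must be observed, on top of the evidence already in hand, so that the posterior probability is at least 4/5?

Prior odds = 3/17.
Combined Bayes factor of the evidence already in hand = 2.25 × 3.6 = 8.1.
Odds after that evidence = (3/17) × 8.1 = 243/170.
Target odds = 0.8/0.2 = 4.
Need 2.2ⁿ ≥ 4 ÷ (243/170) = 680/243.
2.2¹ = 2.2 falls short of 680/243 but 2.2² = 4.84 reaches it, so n = 2.

2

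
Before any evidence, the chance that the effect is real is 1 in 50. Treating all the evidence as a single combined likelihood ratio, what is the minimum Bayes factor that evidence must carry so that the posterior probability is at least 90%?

441

Prior odds = 0.02/0.98 = 1/49.
Target odds = 0.9/0.1 = 9.
Required Bayes factor = 9 ÷ (1/49) = 441.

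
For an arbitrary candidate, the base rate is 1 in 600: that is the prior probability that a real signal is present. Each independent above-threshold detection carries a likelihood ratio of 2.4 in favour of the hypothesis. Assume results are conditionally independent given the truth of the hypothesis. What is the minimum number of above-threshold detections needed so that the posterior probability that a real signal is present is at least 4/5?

Prior odds: (1/600) ÷ (599/600) = 1/599.
Likelihood ratio per above-threshold detection = 2.4.
Target posterior odds = 0.8/0.2 = 4.
Require 2.4ⁿ ≥ 4 ÷ (1/599) = 2396.
2.4⁸ = 429981696/390625 falls short of 2396 but 2.4⁹ ≈2641.81 reaches it, so n = 9.

9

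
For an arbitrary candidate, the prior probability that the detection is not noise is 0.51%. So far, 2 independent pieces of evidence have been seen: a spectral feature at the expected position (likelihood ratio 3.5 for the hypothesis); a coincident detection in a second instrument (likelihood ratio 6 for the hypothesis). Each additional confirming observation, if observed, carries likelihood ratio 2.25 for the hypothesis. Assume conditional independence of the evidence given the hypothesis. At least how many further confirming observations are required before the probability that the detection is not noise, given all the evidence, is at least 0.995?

Prior odds = 0.0051/0.9949 = 51/9949.
Combined Bayes factor of the evidence already in hand = 3.5 × 6 = 21.
Odds after that evidence = (51/9949) × 21 = 1071/9949.
Target odds = 0.995/0.005 = 199.
Need 2.25ⁿ ≥ 199 ÷ (1071/9949) = 1979851/1071.
2.25⁹ = 387420489/262144 falls short of 1979851/1071 but 2.25¹⁰ ≈3325.26 reaches it, so n = 10.

10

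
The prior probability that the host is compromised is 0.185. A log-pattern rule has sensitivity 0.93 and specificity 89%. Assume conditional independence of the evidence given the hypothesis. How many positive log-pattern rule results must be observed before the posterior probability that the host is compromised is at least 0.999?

Prior odds = 0.185/0.815 = 37/163.
False-positive rate = 1 − 0.89 = 0.11; likelihood ratio of a positive = 0.93/0.11 = 93/11.
Target odds: 0.999 ÷ 0.001 = 999.
Require (93/11)ⁿ ≥ 999 ÷ (37/163) = 4401.
(93/11)³ = 804357/1331 falls short of 4401 but (93/11)⁴ = 74805201/14641 reaches it, so n = 4.

4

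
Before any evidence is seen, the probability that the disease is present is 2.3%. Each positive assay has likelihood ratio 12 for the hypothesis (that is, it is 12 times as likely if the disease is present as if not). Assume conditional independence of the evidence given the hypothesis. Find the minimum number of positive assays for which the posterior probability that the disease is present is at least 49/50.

Prior odds = 0.023/0.977 = 23/977.
Likelihood ratio per positive assay = 12.
Target odds: 0.98 ÷ 0.02 = 49.
Need (23/977) × 12ⁿ ≥ 49, i.e. 12ⁿ ≥ 47873/23.
12³ = 1728 falls short of 47873/23 but 12⁴ = 20736 reaches it, so n = 4.

4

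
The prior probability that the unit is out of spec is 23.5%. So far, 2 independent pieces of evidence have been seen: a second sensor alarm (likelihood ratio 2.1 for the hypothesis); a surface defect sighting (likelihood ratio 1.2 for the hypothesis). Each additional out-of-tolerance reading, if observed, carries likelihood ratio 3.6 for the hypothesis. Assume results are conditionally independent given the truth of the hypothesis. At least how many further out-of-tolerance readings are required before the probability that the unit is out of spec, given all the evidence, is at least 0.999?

Prior odds = 0.235/0.765 = 47/153.
Combined Bayes factor of the evidence already in hand = 2.1 × 1.2 = 2.52.
Odds after that evidence = (47/153) × 2.52 = 329/425.
Target odds = 0.999/0.001 = 999.
Need 3.6ⁿ ≥ 999 ÷ (329/425) = 424575/329.
3.6⁵ = 604.66176 falls short of 424575/329 but 3.6⁶ = 34012224/15625 reaches it, so n = 6.

6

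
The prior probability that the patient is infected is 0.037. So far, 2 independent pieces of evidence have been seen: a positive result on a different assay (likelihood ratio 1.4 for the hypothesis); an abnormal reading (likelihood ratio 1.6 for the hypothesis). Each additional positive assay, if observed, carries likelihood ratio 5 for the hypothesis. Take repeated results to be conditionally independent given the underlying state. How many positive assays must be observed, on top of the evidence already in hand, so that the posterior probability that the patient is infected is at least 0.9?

3

Prior odds = 0.037/0.963 = 37/963.
Combined Bayes factor of the evidence already in hand = 1.4 × 1.6 = 2.24.
Odds after that evidence = (37/963) × 2.24 = 2072/24075.
Target odds = 0.9/0.1 = 9.
Need 5ⁿ ≥ 9 ÷ (2072/24075) = 216675/2072.
5² = 25 falls short of 216675/2072 but 5³ = 125 reaches it, so n = 3.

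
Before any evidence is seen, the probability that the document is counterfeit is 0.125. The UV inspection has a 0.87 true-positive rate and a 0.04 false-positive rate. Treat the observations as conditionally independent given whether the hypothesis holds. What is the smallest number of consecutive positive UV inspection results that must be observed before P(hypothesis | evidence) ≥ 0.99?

3

Prior odds = 0.125/0.875 = 1/7.
Likelihood ratio of a positive result = 0.87/0.04 = 21.75.
Target odds: 0.99 ÷ 0.01 = 99.
Require 21.75ⁿ ≥ 99 ÷ (1/7) = 693.
21.75² = 473.0625 falls short of 693 but 21.75³ = 658503/64 reaches it, so n = 3.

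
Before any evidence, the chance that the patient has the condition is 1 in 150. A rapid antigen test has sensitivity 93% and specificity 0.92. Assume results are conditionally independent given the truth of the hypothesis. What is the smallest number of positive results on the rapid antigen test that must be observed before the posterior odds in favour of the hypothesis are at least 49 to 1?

Prior odds = (1/150)/(149/150) = 1/149.
False-positive rate = 1 − 0.92 = 0.08; likelihood ratio of a positive = 0.93/0.08 = 11.625.
Target odds = 49.
Require 11.625ⁿ ≥ 49 ÷ (1/149) = 7301.
11.625³ = 804357/512 falls short of 7301 but 11.625⁴ = 74805201/4096 reaches it, so n = 4.

4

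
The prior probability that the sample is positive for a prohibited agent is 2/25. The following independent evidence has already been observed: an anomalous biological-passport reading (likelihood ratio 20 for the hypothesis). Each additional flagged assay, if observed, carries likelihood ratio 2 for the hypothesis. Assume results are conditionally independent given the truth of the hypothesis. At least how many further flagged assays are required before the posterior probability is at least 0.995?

Prior odds = 0.08/0.92 = 2/23.
Bayes factor of the evidence already in hand = 20.
Odds after that evidence = (2/23) × 20 = 40/23.
Target odds = 0.995/0.005 = 199.
Need 2ⁿ ≥ 199 ÷ (40/23) = 114.425.
2⁶ = 64 falls short of 114.425 but 2⁷ = 128 reaches it, so n = 7.

7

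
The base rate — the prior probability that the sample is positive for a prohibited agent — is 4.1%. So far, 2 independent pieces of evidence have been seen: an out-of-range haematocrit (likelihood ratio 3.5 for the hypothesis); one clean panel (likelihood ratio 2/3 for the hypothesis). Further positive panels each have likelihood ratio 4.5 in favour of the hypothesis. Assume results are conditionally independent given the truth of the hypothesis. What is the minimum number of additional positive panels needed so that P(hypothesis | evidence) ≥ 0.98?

5

Prior odds = 0.041/0.959 = 41/959.
Combined Bayes factor of the evidence already in hand = 3.5 × (2/3) = 7/3.
Odds after that evidence = (41/959) × 7/3 = 41/411.
Target odds = 0.98/0.02 = 49.
Need 4.5ⁿ ≥ 49 ÷ (41/411) = 20139/41.
4.5⁴ = 410.0625 falls short of 20139/41 but 4.5⁵ = 1845.28125 reaches it, so n = 5.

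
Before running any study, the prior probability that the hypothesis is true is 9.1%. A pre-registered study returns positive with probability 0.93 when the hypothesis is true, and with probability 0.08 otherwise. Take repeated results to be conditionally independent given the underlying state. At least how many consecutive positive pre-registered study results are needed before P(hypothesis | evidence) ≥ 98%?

Prior odds = 0.091/0.909 = 91/909.
Likelihood ratio of a positive result = 0.93/0.08 = 11.625.
Target odds: 0.98 ÷ 0.02 = 49.
Need (91/909) × 11.625ⁿ ≥ 49, i.e. 11.625ⁿ ≥ 6363/13.
11.625² = 135.140625 falls short of 6363/13 but 11.625³ = 804357/512 reaches it, so n = 3.

3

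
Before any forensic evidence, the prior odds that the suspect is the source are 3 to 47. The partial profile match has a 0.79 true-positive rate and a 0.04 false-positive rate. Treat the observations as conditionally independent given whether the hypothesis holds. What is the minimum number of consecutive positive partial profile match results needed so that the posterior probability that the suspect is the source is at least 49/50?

Prior odds = 3/47.
Likelihood ratio of a positive result = 0.79/0.04 = 19.75.
Target posterior odds = 0.98/0.02 = 49.
Need (3/47) × 19.75ⁿ ≥ 49, i.e. 19.75ⁿ ≥ 2303/3.
19.75² = 390.0625 falls short of 2303/3 but 19.75³ = 7703.734375 reaches it, so n = 3.

3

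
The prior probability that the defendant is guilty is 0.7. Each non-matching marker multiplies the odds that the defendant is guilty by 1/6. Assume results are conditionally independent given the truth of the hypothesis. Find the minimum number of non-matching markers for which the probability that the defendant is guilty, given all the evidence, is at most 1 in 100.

4

Prior odds: 0.7 ÷ 0.3 = 7/3.
Likelihood ratio per non-matching marker = 1/6.
Target posterior odds = 0.01/0.99 = 1/99.
Need (7/3) × (1/6)ⁿ ≤ 1/99, i.e. (1/6)ⁿ ≤ 1/231.
(1/6)³ = 1/216 is still above 1/231 but (1/6)⁴ = 1/1296 is at or below it, so n = 4.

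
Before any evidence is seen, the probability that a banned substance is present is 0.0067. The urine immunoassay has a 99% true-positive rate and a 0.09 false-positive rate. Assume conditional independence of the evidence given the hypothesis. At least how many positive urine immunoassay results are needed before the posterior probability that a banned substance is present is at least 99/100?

5

Prior odds = 0.0067/0.9933 = 67/9933.
Likelihood ratio of a positive result = 0.99/0.09 = 11.
Target odds: 0.99 ÷ 0.01 = 99.
Need (67/9933) × 11ⁿ ≥ 99, i.e. 11ⁿ ≥ 983367/67.
11⁴ = 14641 falls short of 983367/67 but 11⁵ = 161051 reaches it, so n = 5.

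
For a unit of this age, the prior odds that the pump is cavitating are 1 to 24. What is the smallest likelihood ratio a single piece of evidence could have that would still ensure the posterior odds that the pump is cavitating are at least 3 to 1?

Prior odds = 1/24.
Target odds = 3.
Required Bayes factor = 3 ÷ (1/24) = 72.

72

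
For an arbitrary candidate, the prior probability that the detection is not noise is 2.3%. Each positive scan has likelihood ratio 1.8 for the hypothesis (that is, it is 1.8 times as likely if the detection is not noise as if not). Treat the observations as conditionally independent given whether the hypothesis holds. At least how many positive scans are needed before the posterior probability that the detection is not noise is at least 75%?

Prior odds = 0.023/0.977 = 23/977.
Likelihood ratio per positive scan = 1.8.
Target odds: 0.75 ÷ 0.25 = 3.
Require 1.8ⁿ ≥ 3 ÷ (23/977) = 2931/23.
1.8⁸ = 43046721/390625 falls short of 2931/23 but 1.8⁹ = 387420489/1953125 reaches it, so n = 9.

9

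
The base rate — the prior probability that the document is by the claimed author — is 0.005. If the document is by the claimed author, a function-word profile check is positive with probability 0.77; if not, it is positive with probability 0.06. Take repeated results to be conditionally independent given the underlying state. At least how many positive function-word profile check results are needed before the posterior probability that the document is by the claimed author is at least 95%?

4

Prior odds = 0.005/0.995 = 1/199.
Likelihood ratio of a positive = 0.77/0.06 = 77/6.
Target posterior odds = 0.95/0.05 = 19.
Require (77/6)ⁿ ≥ 19 ÷ (1/199) = 3781.
(77/6)³ = 456533/216 falls short of 3781 but (77/6)⁴ = 35153041/1296 reaches it, so n = 4.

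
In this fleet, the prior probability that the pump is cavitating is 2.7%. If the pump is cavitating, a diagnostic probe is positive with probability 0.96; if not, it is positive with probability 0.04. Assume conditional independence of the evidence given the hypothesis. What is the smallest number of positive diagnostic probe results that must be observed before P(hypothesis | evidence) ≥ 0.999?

Prior odds = 0.027/0.973 = 27/973.
Likelihood ratio of a positive = 0.96/0.04 = 24.
Target odds: 0.999 ÷ 0.001 = 999.
Require 24ⁿ ≥ 999 ÷ (27/973) = 36001.
24³ = 13824 falls short of 36001 but 24⁴ = 331776 reaches it, so n = 4.

4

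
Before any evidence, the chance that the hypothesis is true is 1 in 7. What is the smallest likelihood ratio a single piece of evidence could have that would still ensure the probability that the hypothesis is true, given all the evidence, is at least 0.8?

24

Prior odds = (1/7)/(6/7) = 1/6.
Target odds = 0.8/0.2 = 4.
Required Bayes factor = 4 ÷ (1/6) = 24.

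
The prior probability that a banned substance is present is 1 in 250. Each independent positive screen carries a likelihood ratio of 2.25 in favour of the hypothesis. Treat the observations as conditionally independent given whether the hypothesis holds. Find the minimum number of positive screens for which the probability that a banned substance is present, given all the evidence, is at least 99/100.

Prior odds: 0.004 ÷ 0.996 = 1/249.
Likelihood ratio per positive screen = 2.25.
Target odds: 0.99 ÷ 0.01 = 99.
Need (1/249) × 2.25ⁿ ≥ 99, i.e. 2.25ⁿ ≥ 24651.
2.25¹² ≈16834.1 falls short of 24651 but 2.25¹³ ≈37876.8 reaches it, so n = 13.

13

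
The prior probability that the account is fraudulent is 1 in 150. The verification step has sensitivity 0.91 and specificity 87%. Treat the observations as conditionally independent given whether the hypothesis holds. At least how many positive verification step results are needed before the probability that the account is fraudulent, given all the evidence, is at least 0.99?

5

Prior odds = (1/150)/(149/150) = 1/149.
False-positive rate = 1 − 0.87 = 0.13; likelihood ratio of a positive = 0.91/0.13 = 7.
Target odds: 0.99 ÷ 0.01 = 99.
Need (1/149) × 7ⁿ ≥ 99, i.e. 7ⁿ ≥ 14751.
7⁴ = 2401 falls short of 14751 but 7⁵ = 16807 reaches it, so n = 5.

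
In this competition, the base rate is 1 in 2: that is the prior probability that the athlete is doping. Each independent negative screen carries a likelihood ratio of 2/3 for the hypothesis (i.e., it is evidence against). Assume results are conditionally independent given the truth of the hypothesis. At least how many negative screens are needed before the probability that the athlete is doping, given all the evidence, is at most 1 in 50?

Prior odds: 0.5 ÷ 0.5 = 1.
Likelihood ratio per negative screen = 2/3.
Target odds: 0.02 ÷ 0.98 = 1/49.
Require (2/3)ⁿ ≤ 1/49 ÷ 1 = 1/49.
(2/3)⁹ = 512/19683 is still above 1/49 but (2/3)¹⁰ = 1024/59049 is at or below it, so n = 10.

10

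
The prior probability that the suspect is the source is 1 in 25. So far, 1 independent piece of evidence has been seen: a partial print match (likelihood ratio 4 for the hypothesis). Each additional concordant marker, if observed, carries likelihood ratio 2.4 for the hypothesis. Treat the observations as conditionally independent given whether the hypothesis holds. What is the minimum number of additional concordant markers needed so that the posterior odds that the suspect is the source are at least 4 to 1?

4

Prior odds = 0.04/0.96 = 1/24.
Bayes factor of the evidence already in hand = 4.
Odds after that evidence = (1/24) × 4 = 1/6.
Target odds = 4.
Need 2.4ⁿ ≥ 4 ÷ (1/6) = 24.
2.4³ = 13.824 falls short of 24 but 2.4⁴ = 33.1776 reaches it, so n = 4.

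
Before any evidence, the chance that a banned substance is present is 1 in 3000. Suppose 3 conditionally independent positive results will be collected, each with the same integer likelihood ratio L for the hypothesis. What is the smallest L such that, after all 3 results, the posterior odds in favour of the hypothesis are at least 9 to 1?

Prior odds = (1/3000)/(2999/3000) = 1/2999.
Target odds = 9.
Need L³ ≥ 9 ÷ (1/2999) = 26991.
29³ = 24389 < 26991 ≤ 27000 = 30³, so L = 30.

30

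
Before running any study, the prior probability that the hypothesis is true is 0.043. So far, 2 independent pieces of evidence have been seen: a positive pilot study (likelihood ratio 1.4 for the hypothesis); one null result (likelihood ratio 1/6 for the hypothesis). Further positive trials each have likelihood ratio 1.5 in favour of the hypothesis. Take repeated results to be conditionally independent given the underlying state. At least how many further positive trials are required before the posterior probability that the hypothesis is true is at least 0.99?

Prior odds = 0.043/0.957 = 43/957.
Combined Bayes factor of the evidence already in hand = 1.4 × (1/6) = 7/30.
Odds after that evidence = (43/957) × 7/30 = 301/28710.
Target odds = 0.99/0.01 = 99.
Need 1.5ⁿ ≥ 99 ÷ (301/28710) = 2842290/301.
1.5²² ≈7481.83 falls short of 2842290/301 but 1.5²³ ≈11222.7 reaches it, so n = 23.

23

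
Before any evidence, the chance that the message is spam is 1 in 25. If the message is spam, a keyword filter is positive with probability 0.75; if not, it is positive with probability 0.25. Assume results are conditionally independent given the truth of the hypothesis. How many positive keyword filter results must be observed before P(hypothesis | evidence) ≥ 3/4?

Prior odds = 0.04/0.96 = 1/24.
Likelihood ratio of a positive = 0.75/0.25 = 3.
Target odds: 0.75 ÷ 0.25 = 3.
Require 3ⁿ ≥ 3 ÷ (1/24) = 72.
3³ = 27 falls short of 72 but 3⁴ = 81 reaches it, so n = 4.

4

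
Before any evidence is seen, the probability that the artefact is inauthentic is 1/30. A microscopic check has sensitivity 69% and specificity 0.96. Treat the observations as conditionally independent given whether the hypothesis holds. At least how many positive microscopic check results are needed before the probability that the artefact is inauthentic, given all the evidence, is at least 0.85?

2

Prior odds: (1/30) ÷ (29/30) = 1/29.
False-positive rate = 1 − 0.96 = 0.04; likelihood ratio of a positive = 0.69/0.04 = 17.25.
Target posterior odds = 0.85/0.15 = 17/3.
Require 17.25ⁿ ≥ 17/3 ÷ (1/29) = 493/3.
17.25¹ = 17.25 falls short of 493/3 but 17.25² = 297.5625 reaches it, so n = 2.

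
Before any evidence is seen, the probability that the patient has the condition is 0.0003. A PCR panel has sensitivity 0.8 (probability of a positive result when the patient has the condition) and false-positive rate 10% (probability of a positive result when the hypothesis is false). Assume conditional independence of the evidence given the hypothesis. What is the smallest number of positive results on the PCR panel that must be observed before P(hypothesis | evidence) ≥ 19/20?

Prior odds: 0.0003 ÷ 0.9997 = 3/9997.
Likelihood ratio of a positive result = 0.8/0.1 = 8.
Target posterior odds = 0.95/0.05 = 19.
Require 8ⁿ ≥ 19 ÷ (3/9997) = 189943/3.
8⁵ = 32768 falls short of 189943/3 but 8⁶ = 262144 reaches it, so n = 6.

6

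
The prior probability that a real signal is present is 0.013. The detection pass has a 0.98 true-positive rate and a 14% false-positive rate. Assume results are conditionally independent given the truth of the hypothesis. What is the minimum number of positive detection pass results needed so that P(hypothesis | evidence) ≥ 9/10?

Prior odds = 0.013/0.987 = 13/987.
Likelihood ratio of a positive result = 0.98/0.14 = 7.
Target posterior odds = 0.9/0.1 = 9.
Require 7ⁿ ≥ 9 ÷ (13/987) = 8883/13.
7³ = 343 falls short of 8883/13 but 7⁴ = 2401 reaches it, so n = 4.

4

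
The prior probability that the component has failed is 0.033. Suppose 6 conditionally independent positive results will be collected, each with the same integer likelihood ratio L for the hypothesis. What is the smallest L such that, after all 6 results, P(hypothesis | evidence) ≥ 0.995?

5

Prior odds = 0.033/0.967 = 33/967.
Target odds = 0.995/0.005 = 199.
Need L⁶ ≥ 199 ÷ (33/967) = 192433/33.
4⁶ = 4096 < 192433/33 ≤ 15625 = 5⁶, so L = 5.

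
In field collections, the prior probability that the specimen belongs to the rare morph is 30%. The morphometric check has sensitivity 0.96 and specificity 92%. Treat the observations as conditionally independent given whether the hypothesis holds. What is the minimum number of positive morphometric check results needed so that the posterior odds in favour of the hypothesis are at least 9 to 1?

Prior odds = 0.3/0.7 = 3/7.
False-positive rate = 1 − 0.92 = 0.08; likelihood ratio of a positive = 0.96/0.08 = 12.
Target odds = 9.
Require 12ⁿ ≥ 9 ÷ (3/7) = 21.
12¹ = 12 falls short of 21 but 12² = 144 reaches it, so n = 2.

2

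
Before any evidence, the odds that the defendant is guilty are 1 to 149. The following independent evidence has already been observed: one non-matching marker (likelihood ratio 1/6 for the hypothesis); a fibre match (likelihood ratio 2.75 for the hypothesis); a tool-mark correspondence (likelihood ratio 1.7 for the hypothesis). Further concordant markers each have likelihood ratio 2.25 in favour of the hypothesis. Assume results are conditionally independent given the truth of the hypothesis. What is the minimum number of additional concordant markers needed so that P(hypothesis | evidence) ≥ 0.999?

15

Prior odds = 1/149.
Combined Bayes factor of the evidence already in hand = (1/6) × 2.75 × 1.7 = 187/240.
Odds after that evidence = (1/149) × 187/240 = 187/35760.
Target odds = 0.999/0.001 = 999.
Need 2.25ⁿ ≥ 999 ÷ (187/35760) = 35724240/187.
2.25¹⁴ ≈85222.7 falls short of 35724240/187 but 2.25¹⁵ ≈191751 reaches it, so n = 15.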